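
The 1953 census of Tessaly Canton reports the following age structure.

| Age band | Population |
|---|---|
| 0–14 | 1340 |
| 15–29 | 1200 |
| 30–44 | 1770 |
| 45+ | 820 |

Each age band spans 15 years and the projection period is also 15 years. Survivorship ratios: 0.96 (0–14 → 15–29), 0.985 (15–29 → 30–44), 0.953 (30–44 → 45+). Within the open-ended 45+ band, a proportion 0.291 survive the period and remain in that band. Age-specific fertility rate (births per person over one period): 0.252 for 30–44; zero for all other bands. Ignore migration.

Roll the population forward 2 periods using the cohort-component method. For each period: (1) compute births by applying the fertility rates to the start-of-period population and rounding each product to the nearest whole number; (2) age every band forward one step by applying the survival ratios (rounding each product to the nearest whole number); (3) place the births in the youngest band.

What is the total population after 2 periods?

3679

Call the bands 1 to 4, youngest first.
— Period 1 —
Births: 1770 * 0.252 = 446
Band 2: 1340 * 0.96 = 1286
Band 3: 1200 * 0.985 = 1182
Band 4: 1770 * 0.953 + 820 * 0.291 = 1687 + 239 = 1926
End of period: [446, 1286, 1182, 1926]
— Period 2 —
Births: 1182 * 0.252 = 298
Band 2: 446 * 0.96 = 428
Band 3: 1286 * 0.985 = 1267
Band 4: 1182 * 0.953 + 1926 * 0.291 = 1126 + 560 = 1686
End of period: [298, 428, 1267, 1686]
Total after period 2: 298 + 428 + 1267 + 1686 = 3679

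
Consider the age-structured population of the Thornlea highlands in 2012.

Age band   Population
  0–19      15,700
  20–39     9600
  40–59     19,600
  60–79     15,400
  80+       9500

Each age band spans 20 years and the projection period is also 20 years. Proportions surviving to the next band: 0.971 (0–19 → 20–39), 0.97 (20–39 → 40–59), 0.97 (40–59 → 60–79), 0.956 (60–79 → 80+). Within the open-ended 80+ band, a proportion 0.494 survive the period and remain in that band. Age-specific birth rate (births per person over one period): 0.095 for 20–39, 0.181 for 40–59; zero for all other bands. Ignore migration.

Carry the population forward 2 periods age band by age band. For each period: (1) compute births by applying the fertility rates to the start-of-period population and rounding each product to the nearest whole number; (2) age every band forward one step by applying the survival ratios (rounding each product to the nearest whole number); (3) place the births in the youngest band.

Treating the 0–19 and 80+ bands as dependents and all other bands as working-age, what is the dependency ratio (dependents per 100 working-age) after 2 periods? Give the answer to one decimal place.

Period 1:
Births: 9600 * 0.095 = 912, 19600 * 0.181 = 3548 — total 4460
20–39: 15700 * 0.971 = 15245
40–59: 9600 * 0.97 = 9312
60–79: 19600 * 0.97 = 19012
80+: 15400 * 0.956 + 9500 * 0.494 = 14722 + 4693 = 19415
Population now: 0–19=4460, 20–39=15245, 40–59=9312, 60–79=19012, 80+=19415
Period 2:
Births: 15245 * 0.095 = 1448, 9312 * 0.181 = 1685 — total 3133
20–39: 4460 * 0.971 = 4331
40–59: 15245 * 0.97 = 14788
60–79: 9312 * 0.97 = 9033
80+: 19012 * 0.956 + 19415 * 0.494 = 18175 + 9591 = 27766
Population now: 0–19=3133, 20–39=4331, 40–59=14788, 60–79=9033, 80+=27766
Dependents (band 0–19 + band 80+) = 3133 + 27766 = 30899; working-age = 28152; ratio = 30899/28152 × 100 = 109.8

109.8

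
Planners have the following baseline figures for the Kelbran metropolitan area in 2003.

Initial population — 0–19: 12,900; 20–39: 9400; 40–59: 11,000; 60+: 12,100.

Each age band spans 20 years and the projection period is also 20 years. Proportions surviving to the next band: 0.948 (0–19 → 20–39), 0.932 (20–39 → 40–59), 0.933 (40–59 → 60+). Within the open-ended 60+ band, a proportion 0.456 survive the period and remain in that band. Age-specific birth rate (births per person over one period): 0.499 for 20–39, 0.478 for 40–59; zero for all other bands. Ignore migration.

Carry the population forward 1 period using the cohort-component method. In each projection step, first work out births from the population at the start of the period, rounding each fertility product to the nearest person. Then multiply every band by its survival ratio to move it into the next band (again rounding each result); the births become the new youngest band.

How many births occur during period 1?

9949

(Groups numbered youngest = 1 to oldest = 4.)
After projecting period 1:
Births: 9400 × 0.499 = 4691, 11000 × 0.478 = 5258 → 9949
Group 2: 12900 × 0.948 = 12229
Group 3: 9400 × 0.932 = 8761
Group 4: 11000 × 0.933 + 12100 × 0.456 = 10263 + 5518 = 15781
Population now: 0–19=9949, 20–39=12229, 40–59=8761, 60+=15781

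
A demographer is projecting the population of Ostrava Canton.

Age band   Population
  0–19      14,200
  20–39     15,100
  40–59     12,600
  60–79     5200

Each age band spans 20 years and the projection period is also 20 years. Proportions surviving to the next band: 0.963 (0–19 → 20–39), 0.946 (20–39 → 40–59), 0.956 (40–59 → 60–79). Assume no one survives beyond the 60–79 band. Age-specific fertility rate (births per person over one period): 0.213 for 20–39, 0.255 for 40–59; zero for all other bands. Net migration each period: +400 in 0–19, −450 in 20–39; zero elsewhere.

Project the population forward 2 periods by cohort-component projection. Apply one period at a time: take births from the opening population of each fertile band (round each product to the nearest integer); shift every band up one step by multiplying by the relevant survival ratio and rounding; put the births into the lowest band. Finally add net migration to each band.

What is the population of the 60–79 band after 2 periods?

13656

Period 1:
Births: 15100 × 0.213 = 3216 ; 12600 × 0.255 = 3213 — total 6429
20–39: 14200 × 0.963 = 13675
40–59: 15100 × 0.946 = 14285
60–79: 12600 × 0.956 = 12046
Net migration: 0–19 + 400 → 6829; 20–39 − 450 → 13225
→ [6829, 13225, 14285, 12046]
Period 2:
Births: 13225 × 0.213 = 2817 ; 14285 × 0.255 = 3643 — total 6460
20–39: 6829 × 0.963 = 6576
40–59: 13225 × 0.946 = 12511
60–79: 14285 × 0.956 = 13656
Net migration: 0–19 + 400 → 6860; 20–39 − 450 → 6126
→ [6860, 6126, 12511, 13656]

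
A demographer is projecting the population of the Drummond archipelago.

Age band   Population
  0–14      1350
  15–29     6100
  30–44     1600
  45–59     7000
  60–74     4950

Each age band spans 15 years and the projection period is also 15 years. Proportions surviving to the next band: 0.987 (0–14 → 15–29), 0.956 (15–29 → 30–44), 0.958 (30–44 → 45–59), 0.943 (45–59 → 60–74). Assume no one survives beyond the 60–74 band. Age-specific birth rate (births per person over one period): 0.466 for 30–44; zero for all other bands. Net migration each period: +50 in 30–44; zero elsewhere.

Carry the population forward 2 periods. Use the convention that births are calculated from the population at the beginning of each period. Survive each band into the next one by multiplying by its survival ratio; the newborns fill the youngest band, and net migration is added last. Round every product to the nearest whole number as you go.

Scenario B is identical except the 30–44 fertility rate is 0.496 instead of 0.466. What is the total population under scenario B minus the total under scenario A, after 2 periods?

— Period 1 —
Births: 1600 × 0.466 = 746
15–29: 1350 × 0.987 = 1332
30–44: 6100 × 0.956 = 5832
45–59: 1600 × 0.958 = 1533
60–74: 7000 × 0.943 = 6601
Net migration: 30–44 + 50 → 5882
Giving 746 / 1332 / 5882 / 1533 / 6601.
— Period 2 —
Births: 5882 × 0.466 = 2741
15–29: 746 × 0.987 = 736
30–44: 1332 × 0.956 = 1273
45–59: 5882 × 0.958 = 5635
60–74: 1533 × 0.943 = 1446
Net migration: 30–44 + 50 → 1323
Giving 2741 / 736 / 1323 / 5635 / 1446.
Scenario A total after 2 periods: 11881
Scenario B projection —
— Period 1 —
Births: 1600 × 0.496 = 794
15–29: 1350 × 0.987 = 1332
30–44: 6100 × 0.956 = 5832
45–59: 1600 × 0.958 = 1533
60–74: 7000 × 0.943 = 6601
Net migration: 30–44 + 50 → 5882
Giving 794 / 1332 / 5882 / 1533 / 6601.
— Period 2 —
Births: 5882 × 0.496 = 2917
15–29: 794 × 0.987 = 784
30–44: 1332 × 0.956 = 1273
45–59: 5882 × 0.958 = 5635
60–74: 1533 × 0.943 = 1446
Net migration: 30–44 + 50 → 1323
Giving 2917 / 784 / 1323 / 5635 / 1446.
Scenario B total after 2 periods: 12105
Difference B − A = 12105 − 11881 = 224

224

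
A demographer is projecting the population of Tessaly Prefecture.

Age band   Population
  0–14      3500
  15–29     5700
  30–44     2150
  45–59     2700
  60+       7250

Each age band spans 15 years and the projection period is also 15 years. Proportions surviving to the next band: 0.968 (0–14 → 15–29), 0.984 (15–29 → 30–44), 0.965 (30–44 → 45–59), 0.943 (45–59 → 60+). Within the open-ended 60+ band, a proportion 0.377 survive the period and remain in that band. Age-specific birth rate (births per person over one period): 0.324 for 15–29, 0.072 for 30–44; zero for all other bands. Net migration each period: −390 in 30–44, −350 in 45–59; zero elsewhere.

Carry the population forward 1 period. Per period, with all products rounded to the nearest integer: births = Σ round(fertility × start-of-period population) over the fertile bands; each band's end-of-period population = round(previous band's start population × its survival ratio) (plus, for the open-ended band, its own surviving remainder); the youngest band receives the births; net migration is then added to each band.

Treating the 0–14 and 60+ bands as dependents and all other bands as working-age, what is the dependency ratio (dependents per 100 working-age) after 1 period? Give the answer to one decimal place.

[period 1]
Births: 5700 * 0.324 = 1847, 2150 * 0.072 = 155 ⇒ total 2002
15–29: 3500 * 0.968 = 3388
30–44: 5700 * 0.984 = 5609
45–59: 2150 * 0.965 = 2075
60+: 2700 * 0.943 + 7250 * 0.377 = 2546 + 2733 = 5279
Net migration: 30–44 − 390 → 5219; 45–59 − 350 → 1725
→ [2002, 3388, 5219, 1725, 5279]
Dependents (band 0–14 + band 60+) = 2002 + 5279 = 7281; working-age = 10332; ratio = 7281/10332 × 100 = 70.5

70.5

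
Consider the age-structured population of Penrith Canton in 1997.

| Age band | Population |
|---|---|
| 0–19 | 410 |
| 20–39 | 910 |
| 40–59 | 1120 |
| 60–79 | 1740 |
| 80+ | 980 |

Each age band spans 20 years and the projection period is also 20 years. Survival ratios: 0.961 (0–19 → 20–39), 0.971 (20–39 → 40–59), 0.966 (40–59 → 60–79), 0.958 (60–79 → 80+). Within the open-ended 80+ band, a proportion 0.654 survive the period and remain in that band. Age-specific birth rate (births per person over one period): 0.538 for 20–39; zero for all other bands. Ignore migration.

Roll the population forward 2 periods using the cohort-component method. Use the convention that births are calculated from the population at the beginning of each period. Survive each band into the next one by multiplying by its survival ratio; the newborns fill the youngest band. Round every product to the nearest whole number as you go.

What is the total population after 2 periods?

4466

After projecting period 1:
Births: 910 × 0.538 = 490
20–39: 410 × 0.961 = 394
40–59: 910 × 0.971 = 884
60–79: 1120 × 0.966 = 1082
80+: 1740 × 0.958 + 980 × 0.654 = 1667 + 641 = 2308
Population now: 0–19=490, 20–39=394, 40–59=884, 60–79=1082, 80+=2308
After projecting period 2:
Births: 394 × 0.538 = 212
20–39: 490 × 0.961 = 471
40–59: 394 × 0.971 = 383
60–79: 884 × 0.966 = 854
80+: 1082 × 0.958 + 2308 × 0.654 = 1037 + 1509 = 2546
Population now: 0–19=212, 20–39=471, 40–59=383, 60–79=854, 80+=2546
Total after period 2: 212 + 471 + 383 + 854 + 2546 = 4466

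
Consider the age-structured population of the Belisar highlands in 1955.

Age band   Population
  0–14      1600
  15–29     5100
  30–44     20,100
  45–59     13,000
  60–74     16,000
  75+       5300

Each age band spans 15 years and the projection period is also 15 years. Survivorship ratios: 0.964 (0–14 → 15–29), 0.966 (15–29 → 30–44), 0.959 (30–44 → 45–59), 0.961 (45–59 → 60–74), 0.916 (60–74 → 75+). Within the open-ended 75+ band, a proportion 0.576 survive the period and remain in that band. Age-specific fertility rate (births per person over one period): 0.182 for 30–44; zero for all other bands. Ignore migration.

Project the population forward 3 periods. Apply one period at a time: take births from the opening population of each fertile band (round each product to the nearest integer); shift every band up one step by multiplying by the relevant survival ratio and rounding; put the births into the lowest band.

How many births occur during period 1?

Numbering the bands 1..6 from youngest to oldest:
Period 1.
Births: 20100 × 0.182 = 3658
Band 2: 1600 × 0.964 = 1542
Band 3: 5100 × 0.966 = 4927
Band 4: 20100 × 0.959 = 19276
Band 5: 13000 × 0.961 = 12493
Band 6: 16000 × 0.916 + 5300 × 0.576 = 14656 + 3053 = 17709
→ [3658, 1542, 4927, 19276, 12493, 17709]

3658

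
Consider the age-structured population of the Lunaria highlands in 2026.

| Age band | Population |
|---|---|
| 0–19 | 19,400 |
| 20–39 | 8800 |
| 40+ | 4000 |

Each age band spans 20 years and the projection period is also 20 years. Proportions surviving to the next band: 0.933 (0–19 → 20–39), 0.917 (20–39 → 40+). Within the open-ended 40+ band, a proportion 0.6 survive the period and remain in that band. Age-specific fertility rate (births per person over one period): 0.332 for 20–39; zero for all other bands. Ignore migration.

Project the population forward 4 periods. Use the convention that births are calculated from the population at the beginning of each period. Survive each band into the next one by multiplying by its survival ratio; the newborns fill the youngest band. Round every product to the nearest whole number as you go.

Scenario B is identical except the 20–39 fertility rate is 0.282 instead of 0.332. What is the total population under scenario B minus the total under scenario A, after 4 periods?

Numbering the bands 1..3 from youngest to oldest:
[period 1]
Births: 8800 × 0.332 = 2922
Band 2: 19400 × 0.933 = 18100
Band 3: 8800 × 0.917 + 4000 × 0.6 = 8070 + 2400 = 10470
→ [2922, 18100, 10470]
[period 2]
Births: 18100 × 0.332 = 6009
Band 2: 2922 × 0.933 = 2726
Band 3: 18100 × 0.917 + 10470 × 0.6 = 16598 + 6282 = 22880
→ [6009, 2726, 22880]
[period 3]
Births: 2726 × 0.332 = 905
Band 2: 6009 × 0.933 = 5606
Band 3: 2726 × 0.917 + 22880 × 0.6 = 2500 + 13728 = 16228
→ [905, 5606, 16228]
[period 4]
Births: 5606 × 0.332 = 1861
Band 2: 905 × 0.933 = 844
Band 3: 5606 × 0.917 + 16228 × 0.6 = 5141 + 9737 = 14878
→ [1861, 844, 14878]
Scenario A total after 4 periods: 17583
Scenario B projection —
[period 1]
Births: 8800 × 0.282 = 2482
Band 2: 19400 × 0.933 = 18100
Band 3: 8800 × 0.917 + 4000 × 0.6 = 8070 + 2400 = 10470
→ [2482, 18100, 10470]
[period 2]
Births: 18100 × 0.282 = 5104
Band 2: 2482 × 0.933 = 2316
Band 3: 18100 × 0.917 + 10470 × 0.6 = 16598 + 6282 = 22880
→ [5104, 2316, 22880]
[period 3]
Births: 2316 × 0.282 = 653
Band 2: 5104 × 0.933 = 4762
Band 3: 2316 × 0.917 + 22880 × 0.6 = 2124 + 13728 = 15852
→ [653, 4762, 15852]
[period 4]
Births: 4762 × 0.282 = 1343
Band 2: 653 × 0.933 = 609
Band 3: 4762 × 0.917 + 15852 × 0.6 = 4367 + 9511 = 13878
→ [1343, 609, 13878]
Scenario B total after 4 periods: 15830
Difference B − A = 15830 − 17583 = -1753

-1753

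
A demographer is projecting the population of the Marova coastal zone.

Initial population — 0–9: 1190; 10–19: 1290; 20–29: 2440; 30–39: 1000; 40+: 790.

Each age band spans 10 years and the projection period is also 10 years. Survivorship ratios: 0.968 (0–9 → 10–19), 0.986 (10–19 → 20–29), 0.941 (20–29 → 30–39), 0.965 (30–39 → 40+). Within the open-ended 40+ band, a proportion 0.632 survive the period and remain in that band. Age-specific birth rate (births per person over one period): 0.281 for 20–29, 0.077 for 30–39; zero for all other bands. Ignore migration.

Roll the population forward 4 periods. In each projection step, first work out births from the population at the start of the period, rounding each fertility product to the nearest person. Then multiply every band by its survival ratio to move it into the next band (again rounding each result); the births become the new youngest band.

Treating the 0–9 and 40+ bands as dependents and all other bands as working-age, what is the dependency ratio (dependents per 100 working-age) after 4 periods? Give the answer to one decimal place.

207.2

— Period 1 —
Births: 2440 × 0.281 = 686  |  1000 × 0.077 = 77 → 763
10–19: 1190 × 0.968 = 1152
20–29: 1290 × 0.986 = 1272
30–39: 2440 × 0.941 = 2296
40+: 1000 × 0.965 + 790 × 0.632 = 965 + 499 = 1464
Giving 763 / 1152 / 1272 / 2296 / 1464.
— Period 2 —
Births: 1272 × 0.281 = 357  |  2296 × 0.077 = 177 → 534
10–19: 763 × 0.968 = 739
20–29: 1152 × 0.986 = 1136
30–39: 1272 × 0.941 = 1197
40+: 2296 × 0.965 + 1464 × 0.632 = 2216 + 925 = 3141
Giving 534 / 739 / 1136 / 1197 / 3141.
— Period 3 —
Births: 1136 × 0.281 = 319  |  1197 × 0.077 = 92 → 411
10–19: 534 × 0.968 = 517
20–29: 739 × 0.986 = 729
30–39: 1136 × 0.941 = 1069
40+: 1197 × 0.965 + 3141 × 0.632 = 1155 + 1985 = 3140
Giving 411 / 517 / 729 / 1069 / 3140.
— Period 4 —
Births: 729 × 0.281 = 205  |  1069 × 0.077 = 82 → 287
10–19: 411 × 0.968 = 398
20–29: 517 × 0.986 = 510
30–39: 729 × 0.941 = 686
40+: 1069 × 0.965 + 3140 × 0.632 = 1032 + 1984 = 3016
Giving 287 / 398 / 510 / 686 / 3016.
Dependents (band 0–9 + band 40+) = 287 + 3016 = 3303; working-age = 1594; ratio = 3303/1594 × 100 = 207.2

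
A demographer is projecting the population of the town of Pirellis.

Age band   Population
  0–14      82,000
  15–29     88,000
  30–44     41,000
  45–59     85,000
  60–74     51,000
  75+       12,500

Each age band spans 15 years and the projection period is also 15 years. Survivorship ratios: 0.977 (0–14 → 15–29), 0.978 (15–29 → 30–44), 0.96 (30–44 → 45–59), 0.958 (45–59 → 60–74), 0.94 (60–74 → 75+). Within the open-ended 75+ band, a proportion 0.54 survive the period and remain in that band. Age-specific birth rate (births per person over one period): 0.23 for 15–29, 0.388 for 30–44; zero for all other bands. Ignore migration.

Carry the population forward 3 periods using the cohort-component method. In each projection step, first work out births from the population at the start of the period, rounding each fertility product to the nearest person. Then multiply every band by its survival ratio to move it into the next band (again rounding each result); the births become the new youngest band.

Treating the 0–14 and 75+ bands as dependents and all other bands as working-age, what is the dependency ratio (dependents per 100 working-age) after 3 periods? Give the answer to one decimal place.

54.8

Period 1:
Births: 88000 * 0.23 = 20240 ; 41000 * 0.388 = 15908 → 36148
15–29: 82000 * 0.977 = 80114
30–44: 88000 * 0.978 = 86064
45–59: 41000 * 0.96 = 39360
60–74: 85000 * 0.958 = 81430
75+: 51000 * 0.94 + 12500 * 0.54 = 47940 + 6750 = 54690
→ [36148, 80114, 86064, 39360, 81430, 54690]
Period 2:
Births: 80114 * 0.23 = 18426 ; 86064 * 0.388 = 33393 → 51819
15–29: 36148 * 0.977 = 35317
30–44: 80114 * 0.978 = 78351
45–59: 86064 * 0.96 = 82621
60–74: 39360 * 0.958 = 37707
75+: 81430 * 0.94 + 54690 * 0.54 = 76544 + 29533 = 106077
→ [51819, 35317, 78351, 82621, 37707, 106077]
Period 3:
Births: 35317 * 0.23 = 8123 ; 78351 * 0.388 = 30400 → 38523
15–29: 51819 * 0.977 = 50627
30–44: 35317 * 0.978 = 34540
45–59: 78351 * 0.96 = 75217
60–74: 82621 * 0.958 = 79151
75+: 37707 * 0.94 + 106077 * 0.54 = 35445 + 57282 = 92727
→ [38523, 50627, 34540, 75217, 79151, 92727]
Dependents (band 0–14 + band 75+) = 38523 + 92727 = 131250; working-age = 239535; ratio = 131250/239535 × 100 = 54.8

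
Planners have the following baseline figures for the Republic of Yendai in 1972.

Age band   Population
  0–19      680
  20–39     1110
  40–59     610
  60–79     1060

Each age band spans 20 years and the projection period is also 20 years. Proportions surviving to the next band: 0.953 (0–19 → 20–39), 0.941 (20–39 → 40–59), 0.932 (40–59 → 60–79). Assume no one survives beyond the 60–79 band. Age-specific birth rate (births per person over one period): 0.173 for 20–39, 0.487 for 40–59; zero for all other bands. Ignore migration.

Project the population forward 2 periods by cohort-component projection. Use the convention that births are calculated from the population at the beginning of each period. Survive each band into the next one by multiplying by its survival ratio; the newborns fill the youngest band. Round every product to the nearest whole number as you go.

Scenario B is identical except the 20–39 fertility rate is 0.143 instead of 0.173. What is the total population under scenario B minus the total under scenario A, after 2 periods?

Numbering the groups 1..4 from youngest to oldest:
Period 1:
Births: 1110 × 0.173 = 192, 610 × 0.487 = 297 ⇒ total 489
Group 2: 680 × 0.953 = 648
Group 3: 1110 × 0.941 = 1045
Group 4: 610 × 0.932 = 569
Population now: 0–19=489, 20–39=648, 40–59=1045, 60–79=569
Period 2:
Births: 648 × 0.173 = 112, 1045 × 0.487 = 509 ⇒ total 621
Group 2: 489 × 0.953 = 466
Group 3: 648 × 0.941 = 610
Group 4: 1045 × 0.932 = 974
Population now: 0–19=621, 20–39=466, 40–59=610, 60–79=974
Scenario A total after 2 periods: 2671
Scenario B projection —
Period 1:
Births: 1110 × 0.143 = 159, 610 × 0.487 = 297 ⇒ total 456
Group 2: 680 × 0.953 = 648
Group 3: 1110 × 0.941 = 1045
Group 4: 610 × 0.932 = 569
Population now: 0–19=456, 20–39=648, 40–59=1045, 60–79=569
Period 2:
Births: 648 × 0.143 = 93, 1045 × 0.487 = 509 ⇒ total 602
Group 2: 456 × 0.953 = 435
Group 3: 648 × 0.941 = 610
Group 4: 1045 × 0.932 = 974
Population now: 0–19=602, 20–39=435, 40–59=610, 60–79=974
Scenario B total after 2 periods: 2621
Difference B − A = 2621 − 2671 = -50

-50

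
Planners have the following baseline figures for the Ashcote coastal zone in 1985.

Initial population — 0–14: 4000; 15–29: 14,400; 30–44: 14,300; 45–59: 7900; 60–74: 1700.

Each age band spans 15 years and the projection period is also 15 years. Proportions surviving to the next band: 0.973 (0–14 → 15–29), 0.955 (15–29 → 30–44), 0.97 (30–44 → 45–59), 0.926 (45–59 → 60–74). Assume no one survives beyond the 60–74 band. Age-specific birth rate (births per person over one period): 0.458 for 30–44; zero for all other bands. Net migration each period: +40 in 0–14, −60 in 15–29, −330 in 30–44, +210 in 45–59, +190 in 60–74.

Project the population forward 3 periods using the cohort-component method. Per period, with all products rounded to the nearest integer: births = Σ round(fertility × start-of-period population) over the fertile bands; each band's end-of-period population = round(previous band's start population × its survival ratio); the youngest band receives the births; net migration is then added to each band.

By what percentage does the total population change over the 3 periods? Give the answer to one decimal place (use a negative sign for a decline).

(Bands numbered youngest = 1 to oldest = 5.)
Period 1.
Births: 14300 × 0.458 = 6549
Band 2: 4000 × 0.973 = 3892
Band 3: 14400 × 0.955 = 13752
Band 4: 14300 × 0.97 = 13871
Band 5: 7900 × 0.926 = 7315
Net migration: Band 1 + 40 → 6589; Band 2 − 60 → 3832; Band 3 − 330 → 13422; Band 4 + 210 → 14081; Band 5 + 190 → 7505
Population now: 0–14=6589, 15–29=3832, 30–44=13422, 45–59=14081, 60–74=7505
Period 2.
Births: 13422 × 0.458 = 6147
Band 2: 6589 × 0.973 = 6411
Band 3: 3832 × 0.955 = 3660
Band 4: 13422 × 0.97 = 13019
Band 5: 14081 × 0.926 = 13039
Net migration: Band 1 + 40 → 6187; Band 2 − 60 → 6351; Band 3 − 330 → 3330; Band 4 + 210 → 13229; Band 5 + 190 → 13229
Population now: 0–14=6187, 15–29=6351, 30–44=3330, 45–59=13229, 60–74=13229
Period 3.
Births: 3330 × 0.458 = 1525
Band 2: 6187 × 0.973 = 6020
Band 3: 6351 × 0.955 = 6065
Band 4: 3330 × 0.97 = 3230
Band 5: 13229 × 0.926 = 12250
Net migration: Band 1 + 40 → 1565; Band 2 − 60 → 5960; Band 3 − 330 → 5735; Band 4 + 210 → 3440; Band 5 + 190 → 12440
Population now: 0–14=1565, 15–29=5960, 30–44=5735, 45–59=3440, 60–74=12440
Total: 42300 → 29140; change = -13160; percentage change = -31.1%

-31.1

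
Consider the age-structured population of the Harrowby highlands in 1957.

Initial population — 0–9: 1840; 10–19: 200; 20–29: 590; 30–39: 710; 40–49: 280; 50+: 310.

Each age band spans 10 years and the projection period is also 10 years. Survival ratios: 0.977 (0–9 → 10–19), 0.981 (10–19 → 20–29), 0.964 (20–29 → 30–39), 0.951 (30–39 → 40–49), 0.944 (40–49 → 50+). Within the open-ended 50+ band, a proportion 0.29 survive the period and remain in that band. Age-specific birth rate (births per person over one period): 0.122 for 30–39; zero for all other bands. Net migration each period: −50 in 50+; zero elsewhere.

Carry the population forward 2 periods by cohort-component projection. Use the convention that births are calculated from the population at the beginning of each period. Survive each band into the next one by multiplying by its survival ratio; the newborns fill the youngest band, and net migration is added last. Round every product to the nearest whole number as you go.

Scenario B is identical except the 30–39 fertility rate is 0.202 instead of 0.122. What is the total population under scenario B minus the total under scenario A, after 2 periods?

101

Call the groups 1 to 6, youngest first.
After projecting period 1:
Births: 710 × 0.122 = 87
Group 2: 1840 × 0.977 = 1798
Group 3: 200 × 0.981 = 196
Group 4: 590 × 0.964 = 569
Group 5: 710 × 0.951 = 675
Group 6: 280 × 0.944 + 310 × 0.29 = 264 + 90 = 354
Net migration: Group 6 − 50 → 304
End of period: [87, 1798, 196, 569, 675, 304]
After projecting period 2:
Births: 569 × 0.122 = 69
Group 2: 87 × 0.977 = 85
Group 3: 1798 × 0.981 = 1764
Group 4: 196 × 0.964 = 189
Group 5: 569 × 0.951 = 541
Group 6: 675 × 0.944 + 304 × 0.29 = 637 + 88 = 725
Net migration: Group 6 − 50 → 675
End of period: [69, 85, 1764, 189, 541, 675]
Scenario A total after 2 periods: 3323
Scenario B projection —
After projecting period 1:
Births: 710 × 0.202 = 143
Group 2: 1840 × 0.977 = 1798
Group 3: 200 × 0.981 = 196
Group 4: 590 × 0.964 = 569
Group 5: 710 × 0.951 = 675
Group 6: 280 × 0.944 + 310 × 0.29 = 264 + 90 = 354
Net migration: Group 6 − 50 → 304
End of period: [143, 1798, 196, 569, 675, 304]
After projecting period 2:
Births: 569 × 0.202 = 115
Group 2: 143 × 0.977 = 140
Group 3: 1798 × 0.981 = 1764
Group 4: 196 × 0.964 = 189
Group 5: 569 × 0.951 = 541
Group 6: 675 × 0.944 + 304 × 0.29 = 637 + 88 = 725
Net migration: Group 6 − 50 → 675
End of period: [115, 140, 1764, 189, 541, 675]
Scenario B total after 2 periods: 3424
Difference B − A = 3424 − 3323 = 101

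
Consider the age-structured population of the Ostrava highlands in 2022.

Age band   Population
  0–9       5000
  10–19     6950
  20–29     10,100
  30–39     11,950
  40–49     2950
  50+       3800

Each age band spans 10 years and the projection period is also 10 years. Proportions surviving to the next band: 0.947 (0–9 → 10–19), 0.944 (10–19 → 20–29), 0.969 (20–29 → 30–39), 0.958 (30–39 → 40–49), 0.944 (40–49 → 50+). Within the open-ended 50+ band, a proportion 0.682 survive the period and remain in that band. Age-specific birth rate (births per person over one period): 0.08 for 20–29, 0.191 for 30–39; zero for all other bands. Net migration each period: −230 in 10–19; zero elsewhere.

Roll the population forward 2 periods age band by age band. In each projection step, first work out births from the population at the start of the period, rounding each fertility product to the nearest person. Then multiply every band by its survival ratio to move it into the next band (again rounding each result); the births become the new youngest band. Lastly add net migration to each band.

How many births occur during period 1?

3090

— Period 1 —
Births: 10100 * 0.08 = 808  |  11950 * 0.191 = 2282 → 3090
10–19: 5000 * 0.947 = 4735
20–29: 6950 * 0.944 = 6561
30–39: 10100 * 0.969 = 9787
40–49: 11950 * 0.958 = 11448
50+: 2950 * 0.944 + 3800 * 0.682 = 2785 + 2592 = 5377
Net migration: 10–19 − 230 → 4505
End of period: [3090, 4505, 6561, 9787, 11448, 5377]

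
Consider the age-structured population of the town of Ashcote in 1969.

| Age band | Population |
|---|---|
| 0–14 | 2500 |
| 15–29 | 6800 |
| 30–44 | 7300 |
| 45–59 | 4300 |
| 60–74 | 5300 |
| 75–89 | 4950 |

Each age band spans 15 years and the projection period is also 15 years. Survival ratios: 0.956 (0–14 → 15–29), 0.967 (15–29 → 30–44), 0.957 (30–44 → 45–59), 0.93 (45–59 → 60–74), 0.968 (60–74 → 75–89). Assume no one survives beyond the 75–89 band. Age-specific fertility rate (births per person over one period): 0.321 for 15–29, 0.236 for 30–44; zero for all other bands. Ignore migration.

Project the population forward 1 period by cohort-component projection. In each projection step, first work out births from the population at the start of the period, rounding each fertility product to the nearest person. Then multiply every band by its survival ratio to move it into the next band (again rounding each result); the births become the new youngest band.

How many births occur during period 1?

(Groups numbered youngest = 1 to oldest = 6.)
Period 1:
Births: 6800 × 0.321 = 2183  |  7300 × 0.236 = 1723 → total 3906
Group 2: 2500 × 0.956 = 2390
Group 3: 6800 × 0.967 = 6576
Group 4: 7300 × 0.957 = 6986
Group 5: 4300 × 0.93 = 3999
Group 6: 5300 × 0.968 = 5130
→ [3906, 2390, 6576, 6986, 3999, 5130]

3906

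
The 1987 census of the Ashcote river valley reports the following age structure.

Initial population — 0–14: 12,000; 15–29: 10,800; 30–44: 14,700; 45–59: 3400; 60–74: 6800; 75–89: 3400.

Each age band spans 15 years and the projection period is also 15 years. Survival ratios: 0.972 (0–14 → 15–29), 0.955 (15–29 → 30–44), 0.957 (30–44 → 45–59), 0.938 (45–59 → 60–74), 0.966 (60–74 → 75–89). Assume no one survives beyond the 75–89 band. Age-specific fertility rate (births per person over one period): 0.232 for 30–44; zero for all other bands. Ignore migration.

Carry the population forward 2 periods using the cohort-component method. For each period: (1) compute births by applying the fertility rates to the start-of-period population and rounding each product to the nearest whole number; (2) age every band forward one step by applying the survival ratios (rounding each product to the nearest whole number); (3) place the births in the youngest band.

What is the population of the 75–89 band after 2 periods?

(Groups numbered youngest = 1 to oldest = 6.)
[period 1]
Births: 14700 * 0.232 = 3410
Group 2: 12000 * 0.972 = 11664
Group 3: 10800 * 0.955 = 10314
Group 4: 14700 * 0.957 = 14068
Group 5: 3400 * 0.938 = 3189
Group 6: 6800 * 0.966 = 6569
End of period: [3410, 11664, 10314, 14068, 3189, 6569]
[period 2]
Births: 10314 * 0.232 = 2393
Group 2: 3410 * 0.972 = 3315
Group 3: 11664 * 0.955 = 11139
Group 4: 10314 * 0.957 = 9870
Group 5: 14068 * 0.938 = 13196
Group 6: 3189 * 0.966 = 3081
End of period: [2393, 3315, 11139, 9870, 13196, 3081]

3081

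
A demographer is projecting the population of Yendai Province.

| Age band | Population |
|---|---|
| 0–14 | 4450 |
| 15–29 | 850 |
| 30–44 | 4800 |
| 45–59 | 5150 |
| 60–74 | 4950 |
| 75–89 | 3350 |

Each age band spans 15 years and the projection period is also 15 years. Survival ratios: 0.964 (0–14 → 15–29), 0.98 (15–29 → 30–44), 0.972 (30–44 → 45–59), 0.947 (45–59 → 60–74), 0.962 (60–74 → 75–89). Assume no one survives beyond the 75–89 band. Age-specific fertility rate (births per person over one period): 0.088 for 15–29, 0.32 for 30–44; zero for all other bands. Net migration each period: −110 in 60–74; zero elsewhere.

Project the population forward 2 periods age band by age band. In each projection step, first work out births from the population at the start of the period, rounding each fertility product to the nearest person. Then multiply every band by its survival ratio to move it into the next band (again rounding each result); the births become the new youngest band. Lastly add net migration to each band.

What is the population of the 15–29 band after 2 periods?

Let band 1 be 0–14 through band 6 = 75–89.
[period 1]
Births: 850 × 0.088 = 75 ; 4800 × 0.32 = 1536 ⇒ total 1611
Band 2: 4450 × 0.964 = 4290
Band 3: 850 × 0.98 = 833
Band 4: 4800 × 0.972 = 4666
Band 5: 5150 × 0.947 = 4877
Band 6: 4950 × 0.962 = 4762
Net migration: Band 5 − 110 → 4767
Population now: 0–14=1611, 15–29=4290, 30–44=833, 45–59=4666, 60–74=4767, 75–89=4762
[period 2]
Births: 4290 × 0.088 = 378 ; 833 × 0.32 = 267 ⇒ total 645
Band 2: 1611 × 0.964 = 1553
Band 3: 4290 × 0.98 = 4204
Band 4: 833 × 0.972 = 810
Band 5: 4666 × 0.947 = 4419
Band 6: 4767 × 0.962 = 4586
Net migration: Band 5 − 110 → 4309
Population now: 0–14=645, 15–29=1553, 30–44=4204, 45–59=810, 60–74=4309, 75–89=4586

1553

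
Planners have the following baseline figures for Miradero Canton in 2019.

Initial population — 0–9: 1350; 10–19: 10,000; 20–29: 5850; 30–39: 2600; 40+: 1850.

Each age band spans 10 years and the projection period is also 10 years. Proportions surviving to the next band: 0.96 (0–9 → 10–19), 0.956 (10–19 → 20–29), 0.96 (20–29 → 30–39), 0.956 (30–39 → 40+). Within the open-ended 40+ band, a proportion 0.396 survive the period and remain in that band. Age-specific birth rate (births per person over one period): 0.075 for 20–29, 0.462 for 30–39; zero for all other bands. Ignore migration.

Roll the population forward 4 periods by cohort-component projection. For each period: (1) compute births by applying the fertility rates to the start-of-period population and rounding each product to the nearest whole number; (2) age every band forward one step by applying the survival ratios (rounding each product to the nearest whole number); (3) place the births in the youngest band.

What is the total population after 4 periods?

14960

Period 1.
Births: 5850 × 0.075 = 439 ; 2600 × 0.462 = 1201 → total 1640
10–19: 1350 × 0.96 = 1296
20–29: 10000 × 0.956 = 9560
30–39: 5850 × 0.96 = 5616
40+: 2600 × 0.956 + 1850 × 0.396 = 2486 + 733 = 3219
End of period: [1640, 1296, 9560, 5616, 3219]
Period 2.
Births: 9560 × 0.075 = 717 ; 5616 × 0.462 = 2595 → total 3312
10–19: 1640 × 0.96 = 1574
20–29: 1296 × 0.956 = 1239
30–39: 9560 × 0.96 = 9178
40+: 5616 × 0.956 + 3219 × 0.396 = 5369 + 1275 = 6644
End of period: [3312, 1574, 1239, 9178, 6644]
Period 3.
Births: 1239 × 0.075 = 93 ; 9178 × 0.462 = 4240 → total 4333
10–19: 3312 × 0.96 = 3180
20–29: 1574 × 0.956 = 1505
30–39: 1239 × 0.96 = 1189
40+: 9178 × 0.956 + 6644 × 0.396 = 8774 + 2631 = 11405
End of period: [4333, 3180, 1505, 1189, 11405]
Period 4.
Births: 1505 × 0.075 = 113 ; 1189 × 0.462 = 549 → total 662
10–19: 4333 × 0.96 = 4160
20–29: 3180 × 0.956 = 3040
30–39: 1505 × 0.96 = 1445
40+: 1189 × 0.956 + 11405 × 0.396 = 1137 + 4516 = 5653
End of period: [662, 4160, 3040, 1445, 5653]
Total after period 4: 662 + 4160 + 3040 + 1445 + 5653 = 14960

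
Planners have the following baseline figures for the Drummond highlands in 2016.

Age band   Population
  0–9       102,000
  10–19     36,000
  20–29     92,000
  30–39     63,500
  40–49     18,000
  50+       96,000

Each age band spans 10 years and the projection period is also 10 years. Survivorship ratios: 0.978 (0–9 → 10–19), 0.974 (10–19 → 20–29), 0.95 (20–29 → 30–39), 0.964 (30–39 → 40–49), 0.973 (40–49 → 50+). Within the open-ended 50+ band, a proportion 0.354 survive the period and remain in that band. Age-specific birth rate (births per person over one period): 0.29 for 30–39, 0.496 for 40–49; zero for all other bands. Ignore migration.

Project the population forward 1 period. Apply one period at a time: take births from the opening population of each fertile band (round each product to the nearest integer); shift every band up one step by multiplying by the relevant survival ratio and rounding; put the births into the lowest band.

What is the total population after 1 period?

362275

— Period 1 —
Births: 63500 × 0.29 = 18415  |  18000 × 0.496 = 8928 — total 27343
10–19: 102000 × 0.978 = 99756
20–29: 36000 × 0.974 = 35064
30–39: 92000 × 0.95 = 87400
40–49: 63500 × 0.964 = 61214
50+: 18000 × 0.973 + 96000 × 0.354 = 17514 + 33984 = 51498
End of period: [27343, 99756, 35064, 87400, 61214, 51498]
Total after period 1: 27343 + 99756 + 35064 + 87400 + 61214 + 51498 = 362275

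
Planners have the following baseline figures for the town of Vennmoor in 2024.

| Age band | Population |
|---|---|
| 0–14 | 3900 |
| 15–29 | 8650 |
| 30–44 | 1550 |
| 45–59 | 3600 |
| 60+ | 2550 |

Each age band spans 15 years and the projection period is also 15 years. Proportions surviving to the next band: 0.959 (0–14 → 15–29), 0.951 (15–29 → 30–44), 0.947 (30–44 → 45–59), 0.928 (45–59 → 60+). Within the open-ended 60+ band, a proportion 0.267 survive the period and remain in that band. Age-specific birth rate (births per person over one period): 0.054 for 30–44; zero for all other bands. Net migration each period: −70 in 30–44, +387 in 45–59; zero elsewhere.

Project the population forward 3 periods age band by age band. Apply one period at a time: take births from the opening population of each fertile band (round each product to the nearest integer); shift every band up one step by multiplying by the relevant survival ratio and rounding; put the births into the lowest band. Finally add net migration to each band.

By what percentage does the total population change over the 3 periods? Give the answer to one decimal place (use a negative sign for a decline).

Let group 1 be 0–14 through group 5 = 60+.
Period 1:
Births: 1550 × 0.054 = 84
Group 2: 3900 × 0.959 = 3740
Group 3: 8650 × 0.951 = 8226
Group 4: 1550 × 0.947 = 1468
Group 5: 3600 × 0.928 + 2550 × 0.267 = 3341 + 681 = 4022
Net migration: Group 3 − 70 → 8156; Group 4 + 387 → 1855
Giving 84 / 3740 / 8156 / 1855 / 4022.
Period 2:
Births: 8156 × 0.054 = 440
Group 2: 84 × 0.959 = 81
Group 3: 3740 × 0.951 = 3557
Group 4: 8156 × 0.947 = 7724
Group 5: 1855 × 0.928 + 4022 × 0.267 = 1721 + 1074 = 2795
Net migration: Group 3 − 70 → 3487; Group 4 + 387 → 8111
Giving 440 / 81 / 3487 / 8111 / 2795.
Period 3:
Births: 3487 × 0.054 = 188
Group 2: 440 × 0.959 = 422
Group 3: 81 × 0.951 = 77
Group 4: 3487 × 0.947 = 3302
Group 5: 8111 × 0.928 + 2795 × 0.267 = 7527 + 746 = 8273
Net migration: Group 3 − 70 → 7; Group 4 + 387 → 3689
Giving 188 / 422 / 7 / 3689 / 8273.
Total: 20250 → 12579; change = -7671; percentage change = -37.9%

-37.9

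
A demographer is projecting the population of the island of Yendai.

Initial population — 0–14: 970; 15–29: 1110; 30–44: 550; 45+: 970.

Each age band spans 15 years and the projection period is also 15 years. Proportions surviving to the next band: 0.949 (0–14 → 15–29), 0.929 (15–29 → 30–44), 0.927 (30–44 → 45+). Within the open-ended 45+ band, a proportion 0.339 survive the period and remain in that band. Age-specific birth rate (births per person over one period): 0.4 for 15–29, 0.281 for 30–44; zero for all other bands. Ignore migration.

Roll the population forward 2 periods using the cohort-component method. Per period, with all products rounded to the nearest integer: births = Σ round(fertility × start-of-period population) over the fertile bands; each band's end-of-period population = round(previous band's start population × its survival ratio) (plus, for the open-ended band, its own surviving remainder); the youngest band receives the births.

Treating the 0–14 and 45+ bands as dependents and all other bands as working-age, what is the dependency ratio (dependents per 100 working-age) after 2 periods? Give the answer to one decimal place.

Call the bands 1 to 4, youngest first.
— Period 1 —
Births: 1110 × 0.4 = 444  |  550 × 0.281 = 155 — total 599
Band 2: 970 × 0.949 = 921
Band 3: 1110 × 0.929 = 1031
Band 4: 550 × 0.927 + 970 × 0.339 = 510 + 329 = 839
→ [599, 921, 1031, 839]
— Period 2 —
Births: 921 × 0.4 = 368  |  1031 × 0.281 = 290 — total 658
Band 2: 599 × 0.949 = 568
Band 3: 921 × 0.929 = 856
Band 4: 1031 × 0.927 + 839 × 0.339 = 956 + 284 = 1240
→ [658, 568, 856, 1240]
Dependents (band 0–14 + band 45+) = 658 + 1240 = 1898; working-age = 1424; ratio = 1898/1424 × 100 = 133.3

133.3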